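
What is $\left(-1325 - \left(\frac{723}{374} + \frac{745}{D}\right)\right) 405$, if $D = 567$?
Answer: $- \frac{1408327105}{2618} \approx -5.3794 \cdot 10^{5}$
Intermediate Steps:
$\left(-1325 - \left(\frac{723}{374} + \frac{745}{D}\right)\right) 405 = \left(-1325 - \left(\frac{723}{374} + \frac{745}{567}\right)\right) 405 = \left(-1325 - \frac{688571}{212058}\right) 405 = \left(- \frac{281665421}{212058}\right) 405 = - \frac{1408327105}{2618}$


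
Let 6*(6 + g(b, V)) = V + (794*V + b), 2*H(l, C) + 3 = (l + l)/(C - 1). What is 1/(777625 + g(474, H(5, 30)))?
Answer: 116/90192563 ≈ 1.2861e-6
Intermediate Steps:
H(l, C) = -3/2 + l/(-1 + C) (H(l, C) = -3/2 + ((l + l)/(C - 1))/2 = -3/2 + ((2*l)/(-1 + C))/2 = -3/2 + (2*l/(-1 + C))/2 = -3/2 + l/(-1 + C))
g(b, V) = -6 + b/6 + 265*V/2 (g(b, V) = -6 + (V + (794*V + b))/6 = -6 + (V + (b + 794*V))/6 = -6 + (b + 795*V)/6 = -6 + (b/6 + 265*V/2) = -6 + b/6 + 265*V/2)
1/(777625 + g(474, H(5, 30))) = 1/(777625 + (-6 + (1/6)*474 + 265*((3 - 3*30 + 2*5)/(2*(-1 + 30)))/2)) = 1/(777625 + (-6 + 79 + 265*((1/2)*(3 - 90 + 10)/29)/2)) = 1/(777625 + (-6 + 79 + 265*((1/2)*(1/29)*(-77))/2)) = 1/(777625 + (-6 + 79 + (265/2)*(-77/58))) = 1/(777625 + (-6 + 79 - 20405/116)) = 1/(777625 - 11937/116) = 1/(90192563/116) = 116/90192563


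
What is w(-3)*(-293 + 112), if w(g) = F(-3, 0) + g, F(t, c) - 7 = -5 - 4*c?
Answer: 181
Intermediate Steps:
F(t, c) = 2 - 4*c (F(t, c) = 7 + (-5 - 4*c) = 2 - 4*c)
w(g) = 2 + g (w(g) = (2 - 4*0) + g = (2 + 0) + g = 2 + g)
w(-3)*(-293 + 112) = (2 - 3)*(-293 + 112) = -1*(-181) = 181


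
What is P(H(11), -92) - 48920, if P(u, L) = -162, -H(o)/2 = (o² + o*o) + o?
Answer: -49082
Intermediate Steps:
H(o) = -4*o² - 2*o (H(o) = -2*((o² + o*o) + o) = -2*((o² + o²) + o) = -2*(2*o² + o) = -2*(o + 2*o²) = -4*o² - 2*o)
P(H(11), -92) - 48920 = -162 - 48920 = -49082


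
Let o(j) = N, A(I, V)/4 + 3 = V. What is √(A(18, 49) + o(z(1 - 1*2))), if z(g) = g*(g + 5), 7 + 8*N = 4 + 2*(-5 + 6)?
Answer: √2942/4 ≈ 13.560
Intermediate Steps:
N = -⅛ (N = -7/8 + (4 + 2*(-5 + 6))/8 = -7/8 + (4 + 2*1)/8 = -7/8 + (4 + 2)/8 = -7/8 + (⅛)*6 = -7/8 + ¾ = -⅛ ≈ -0.12500)
z(g) = g*(5 + g)
A(I, V) = -12 + 4*V
o(j) = -⅛
√(A(18, 49) + o(z(1 - 1*2))) = √((-12 + 4*49) - ⅛) = √((-12 + 196) - ⅛) = √(184 - ⅛) = √(1471/8) = √2942/4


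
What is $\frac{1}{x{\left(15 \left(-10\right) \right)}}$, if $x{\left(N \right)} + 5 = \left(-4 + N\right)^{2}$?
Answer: $\frac{1}{23711} \approx 4.2175 \cdot 10^{-5}$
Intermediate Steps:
$x{\left(N \right)} = -5 + \left(-4 + N\right)^{2}$
$\frac{1}{x{\left(15 \left(-10\right) \right)}} = \frac{1}{-5 + \left(-4 + 15 \left(-10\right)\right)^{2}} = \frac{1}{-5 + \left(-4 - 150\right)^{2}} = \frac{1}{-5 + \left(-154\right)^{2}} = \frac{1}{-5 + 23716} = \frac{1}{23711}$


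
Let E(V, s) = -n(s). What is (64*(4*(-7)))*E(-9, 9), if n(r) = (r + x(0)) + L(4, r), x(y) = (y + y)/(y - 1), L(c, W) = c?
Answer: 23296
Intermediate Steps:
x(y) = 2*y/(-1 + y) (x(y) = (2*y)/(-1 + y) = 2*y/(-1 + y))
n(r) = 4 + r (n(r) = (r + 2*0/(-1 + 0)) + 4 = (r + 2*0/(-1)) + 4 = (r + 2*0*(-1)) + 4 = (r + 0) + 4 = r + 4 = 4 + r)
E(V, s) = -4 - s (E(V, s) = -(4 + s) = -4 - s)
(64*(4*(-7)))*E(-9, 9) = (64*(4*(-7)))*(-4 - 1*9) = (64*(-28))*(-4 - 9) = -1792*(-13) = 23296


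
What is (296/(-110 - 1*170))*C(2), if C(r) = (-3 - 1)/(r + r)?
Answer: 37/35 ≈ 1.0571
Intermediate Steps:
C(r) = -2/r (C(r) = -4*1/(2*r) = -2/r)
(296/(-110 - 1*170))*C(2) = (296/(-110 - 1*170))*(-2/2) = (296/(-110 - 170))*(-2*½) = (296/(-280))*(-1) = (296*(-1/280))*(-1) = -37/35*(-1) = 37/35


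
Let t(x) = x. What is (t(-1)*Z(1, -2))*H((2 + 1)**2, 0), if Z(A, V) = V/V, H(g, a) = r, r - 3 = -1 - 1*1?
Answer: -1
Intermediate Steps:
r = 1 (r = 3 + (-1 - 1*1) = 3 + (-1 - 1) = 3 - 2 = 1)
H(g, a) = 1
Z(A, V) = 1
(t(-1)*Z(1, -2))*H((2 + 1)**2, 0) = -1*1*1 = -1*1 = -1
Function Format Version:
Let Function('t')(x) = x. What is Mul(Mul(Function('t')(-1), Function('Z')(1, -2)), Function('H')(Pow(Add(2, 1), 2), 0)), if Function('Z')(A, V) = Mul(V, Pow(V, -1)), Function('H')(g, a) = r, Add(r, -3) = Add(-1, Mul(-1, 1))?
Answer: -1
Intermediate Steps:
r = 1 (r = Add(3, Add(-1, Mul(-1, 1))) = Add(3, Add(-1, -1)) = Add(3, -2) = 1)
Function('H')(g, a) = 1
Function('Z')(A, V) = 1
Mul(Mul(Function('t')(-1), Function('Z')(1, -2)), Function('H')(Pow(Add(2, 1), 2), 0)) = Mul(Mul(-1, 1), 1) = Mul(-1, 1) = -1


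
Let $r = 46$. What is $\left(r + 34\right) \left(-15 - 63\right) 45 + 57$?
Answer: $-280743$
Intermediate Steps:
$\left(r + 34\right) \left(-15 - 63\right) 45 + 57 = \left(46 + 34\right) \left(-15 - 63\right) 45 + 57 = 80 \left(-78\right) 45 + 57 = \left(-6240\right) 45 + 57 = -280800 + 57 = -280743$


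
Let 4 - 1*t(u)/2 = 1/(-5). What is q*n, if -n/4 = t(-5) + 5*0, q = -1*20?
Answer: 672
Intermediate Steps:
t(u) = 42/5 (t(u) = 8 - 2/(-5) = 8 - 2*(-1/5) = 8 + 2/5 = 42/5)
q = -20
n = -168/5 (n = -4*(42/5 + 5*0) = -4*(42/5 + 0) = -4*42/5 = -168/5 ≈ -33.600)
q*n = -20*(-168/5) = 672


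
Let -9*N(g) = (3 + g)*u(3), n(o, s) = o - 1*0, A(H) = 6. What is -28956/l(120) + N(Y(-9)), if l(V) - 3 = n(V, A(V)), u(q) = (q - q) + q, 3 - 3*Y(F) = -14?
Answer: -87934/369 ≈ -238.30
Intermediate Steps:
Y(F) = 17/3 (Y(F) = 1 - ⅓*(-14) = 1 + 14/3 = 17/3)
u(q) = q (u(q) = 0 + q = q)
n(o, s) = o (n(o, s) = o + 0 = o)
N(g) = -1 - g/3 (N(g) = -(3 + g)*3/9 = -(9 + 3*g)/9 = -1 - g/3)
l(V) = 3 + V
-28956/l(120) + N(Y(-9)) = -28956/(3 + 120) + (-1 - ⅓*17/3) = -28956/123 + (-1 - 17/9) = -28956*1/123 - 26/9 = -9652/41 - 26/9 = -87934/369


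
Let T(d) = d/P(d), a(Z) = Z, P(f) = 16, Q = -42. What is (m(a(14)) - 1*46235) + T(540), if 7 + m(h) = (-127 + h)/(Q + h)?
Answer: -646859/14 ≈ -46204.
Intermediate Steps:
T(d) = d/16
m(h) = -7 + (-127 + h)/(-42 + h)
(m(a(14)) - 1*46235) + T(540) = ((167 - 6*14)/(-42 + 14) - 1*46235) + (1/16)*540 = ((167 - 84)/(-28) - 46235) + 135/4 = (-1/28*83 - 46235) + 135/4 = (-83/28 - 46235) + 135/4 = -1294663/28 + 135/4 = -646859/14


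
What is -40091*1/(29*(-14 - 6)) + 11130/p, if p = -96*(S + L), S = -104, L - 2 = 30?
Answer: 11815183/167040 ≈ 70.733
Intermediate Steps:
L = 32 (L = 2 + 30 = 32)
p = 6912 (p = -96*(-104 + 32) = -96*(-72) = 6912)
-40091*1/(29*(-14 - 6)) + 11130/p = -40091*1/(29*(-14 - 6)) + 11130/6912 = -40091/((-20*29)) + 11130*(1/6912) = -40091/(-580) + 1855/1152 = -40091*(-1/580) + 1855/1152 = 40091/580 + 1855/1152 = 11815183/167040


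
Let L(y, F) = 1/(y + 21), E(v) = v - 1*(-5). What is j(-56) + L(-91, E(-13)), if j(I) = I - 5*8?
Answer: -6721/70 ≈ -96.014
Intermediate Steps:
j(I) = -40 + I (j(I) = I - 40 = -40 + I)
E(v) = 5 + v (E(v) = v + 5 = 5 + v)
L(y, F) = 1/(21 + y)
j(-56) + L(-91, E(-13)) = (-40 - 56) + 1/(21 - 91) = -96 + 1/(-70) = -96 - 1/70 = -6721/70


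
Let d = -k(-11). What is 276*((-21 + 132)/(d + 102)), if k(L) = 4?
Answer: 15318/49 ≈ 312.61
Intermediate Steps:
d = -4 (d = -1*4 = -4)
276*((-21 + 132)/(d + 102)) = 276*((-21 + 132)/(-4 + 102)) = 276*(111/98) = 15318/49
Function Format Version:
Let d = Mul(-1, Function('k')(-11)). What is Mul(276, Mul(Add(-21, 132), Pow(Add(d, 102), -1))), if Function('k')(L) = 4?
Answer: Rational(15318, 49) ≈ 312.61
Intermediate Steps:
d = -4 (d = Mul(-1, 4) = -4)
Mul(276, Mul(Add(-21, 132), Pow(Add(d, 102), -1))) = Mul(276, Mul(Add(-21, 132), Pow(Add(-4, 102), -1))) = Mul(276, Mul(111, Pow(98, -1))) = Mul(276, Mul(111, Rational(1, 98))) = Mul(276, Rational(111, 98)) = Rational(15318, 49)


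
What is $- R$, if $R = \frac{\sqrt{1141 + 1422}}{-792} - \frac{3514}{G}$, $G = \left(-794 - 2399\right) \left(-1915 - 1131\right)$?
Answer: $\frac{1757}{4862939} + \frac{\sqrt{2563}}{792} \approx 0.064283$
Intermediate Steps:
$G = 9725878$ ($G = \left(-3193\right) \left(-3046\right) = 9725878$)
$R = - \frac{1757}{4862939} - \frac{\sqrt{2563}}{792}$ ($R = \frac{\sqrt{1141 + 1422}}{-792} - \frac{3514}{9725878} = \sqrt{2563} \left(- \frac{1}{792}\right) - \frac{1757}{4862939} = - \frac{\sqrt{2563}}{792} - \frac{1757}{4862939} = - \frac{1757}{4862939} - \frac{\sqrt{2563}}{792} \approx -0.064283$)
$- R = - (- \frac{1757}{4862939} - \frac{\sqrt{2563}}{792}) = \frac{1757}{4862939} + \frac{\sqrt{2563}}{792}$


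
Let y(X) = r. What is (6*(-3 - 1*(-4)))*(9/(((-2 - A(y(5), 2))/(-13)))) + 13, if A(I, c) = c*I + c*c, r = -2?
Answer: 364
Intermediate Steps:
y(X) = -2
A(I, c) = c**2 + I*c (A(I, c) = I*c + c**2 = c**2 + I*c)
(6*(-3 - 1*(-4)))*(9/(((-2 - A(y(5), 2))/(-13)))) + 13 = (6*(-3 - 1*(-4)))*(9/(((-2 - 2*(-2 + 2))/(-13)))) + 13 = (6*(-3 + 4))*(9/(((-2 - 2*0)*(-1/13)))) + 13 = (6*1)*(9/(((-2 - 1*0)*(-1/13)))) + 13 = 6*(9/(((-2 + 0)*(-1/13)))) + 13 = 6*(9/((-2*(-1/13)))) + 13 = 6*(9/(2/13)) + 13 = 6*(9*(13/2)) + 13 = 6*(117/2) + 13 = 351 + 13 = 364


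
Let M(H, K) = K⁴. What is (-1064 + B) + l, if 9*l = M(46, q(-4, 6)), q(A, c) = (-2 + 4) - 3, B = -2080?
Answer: -28295/9 ≈ -3143.9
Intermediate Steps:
q(A, c) = -1 (q(A, c) = 2 - 3 = -1)
l = ⅑ (l = (⅑)*(-1)⁴ = (⅑)*1 = ⅑ ≈ 0.11111)
(-1064 + B) + l = (-1064 - 2080) + ⅑ = -3144 + ⅑ = -28295/9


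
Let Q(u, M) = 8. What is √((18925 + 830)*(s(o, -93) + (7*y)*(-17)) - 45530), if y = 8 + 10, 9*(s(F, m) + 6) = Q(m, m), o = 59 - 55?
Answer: I*√42461710 ≈ 6516.3*I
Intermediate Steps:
o = 4
s(F, m) = -46/9 (s(F, m) = -6 + (⅑)*8 = -6 + 8/9 = -46/9)
y = 18
√((18925 + 830)*(s(o, -93) + (7*y)*(-17)) - 45530) = √((18925 + 830)*(-46/9 + (7*18)*(-17)) - 45530) = √(19755*(-46/9 + 126*(-17)) - 45530) = √(19755*(-46/9 - 2142) - 45530) = √(19755*(-19324/9) - 45530) = √(-42416180 - 45530) = √(-42461710) = I*√42461710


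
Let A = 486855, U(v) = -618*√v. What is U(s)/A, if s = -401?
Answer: -206*I*√401/162285 ≈ -0.025419*I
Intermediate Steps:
U(s)/A = -618*I*√401/486855 = -618*I*√401*(1/486855) = -206*I*√401/162285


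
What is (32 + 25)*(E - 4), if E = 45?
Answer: 2337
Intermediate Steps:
(32 + 25)*(E - 4) = (32 + 25)*(45 - 4) = 57*41 = 2337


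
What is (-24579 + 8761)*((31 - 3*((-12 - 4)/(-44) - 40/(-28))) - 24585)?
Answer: 2719361536/7 ≈ 3.8848e+8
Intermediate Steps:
(-24579 + 8761)*((31 - 3*((-12 - 4)/(-44) - 40/(-28))) - 24585) = -15818*((31 - 3*(-16*(-1/44) - 40*(-1/28))) - 24585) = -15818*((31 - 3*(4/11 + 10/7)) - 24585) = -15818*((31 - 3*138/77) - 24585) = -15818*((31 - 414/77) - 24585) = -15818*(1973/77 - 24585) = -15818*(-1891072/77) = 2719361536/7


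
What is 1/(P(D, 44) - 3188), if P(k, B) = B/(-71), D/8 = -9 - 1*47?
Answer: -71/226392 ≈ -0.00031362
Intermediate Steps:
D = -448 (D = 8*(-9 - 1*47) = 8*(-9 - 47) = 8*(-56) = -448)
P(k, B) = -B/71 (P(k, B) = B*(-1/71) = -B/71)
1/(P(D, 44) - 3188) = 1/(-1/71*44 - 3188) = 1/(-44/71 - 3188) = 1/(-226392/71) = -71/226392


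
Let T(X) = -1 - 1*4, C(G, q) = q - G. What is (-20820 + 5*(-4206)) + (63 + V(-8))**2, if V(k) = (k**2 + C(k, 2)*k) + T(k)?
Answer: -40086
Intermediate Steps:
T(X) = -5 (T(X) = -1 - 4 = -5)
V(k) = -5 + k**2 + k*(2 - k) (V(k) = (k**2 + (2 - k)*k) - 5 = (k**2 + k*(2 - k)) - 5 = -5 + k**2 + k*(2 - k))
(-20820 + 5*(-4206)) + (63 + V(-8))**2 = (-20820 + 5*(-4206)) + (63 + (-5 + 2*(-8)))**2 = (-20820 - 21030) + (63 + (-5 - 16))**2 = -41850 + (63 - 21)**2 = -41850 + 42**2 = -41850 + 1764 = -40086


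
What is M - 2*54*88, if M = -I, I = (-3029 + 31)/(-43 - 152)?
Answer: -1856278/195 ≈ -9519.4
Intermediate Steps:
I = 2998/195 (I = -2998/(-195) = -2998*(-1/195) = 2998/195 ≈ 15.374)
M = -2998/195 (M = -1*2998/195 = -2998/195 ≈ -15.374)
M - 2*54*88 = -2998/195 - 2*54*88 = -2998/195 - 2*4752 = -2998/195 - 1*9504 = -2998/195 - 9504 = -1856278/195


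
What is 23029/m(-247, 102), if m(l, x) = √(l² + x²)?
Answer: 23029*√71413/71413 ≈ 86.176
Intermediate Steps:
23029/m(-247, 102) = 23029/(√((-247)² + 102²)) = 23029/(√(61009 + 10404)) = 23029/(√71413) = 23029*(√71413/71413) = 23029*√71413/71413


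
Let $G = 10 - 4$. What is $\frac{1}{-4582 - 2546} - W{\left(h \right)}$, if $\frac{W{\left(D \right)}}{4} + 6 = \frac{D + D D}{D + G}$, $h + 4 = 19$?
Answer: $- \frac{1083463}{49896} \approx -21.714$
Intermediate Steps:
$G = 6$ ($G = 10 - 4 = 6$)
$h = 15$ ($h = -4 + 19 = 15$)
$W{\left(D \right)} = -24 + \frac{4 \left(D + D^{2}\right)}{6 + D}$ ($W{\left(D \right)} = -24 + 4 \frac{D + D D}{D + 6} = -24 + 4 \frac{D + D^{2}}{6 + D} = -24 + \frac{4 \left(D + D^{2}\right)}{6 + D}$)
$\frac{1}{-4582 - 2546} - W{\left(h \right)} = \frac{1}{-4582 - 2546} - \frac{4 \left(-36 + 15^{2} - 75\right)}{6 + 15} = \frac{1}{-7128} - \frac{4 \left(-36 + 225 - 75\right)}{21} = - \frac{1}{7128} - 4 \cdot \frac{1}{21} \cdot 114 = - \frac{1}{7128} - \frac{152}{7} = - \frac{1083463}{49896}$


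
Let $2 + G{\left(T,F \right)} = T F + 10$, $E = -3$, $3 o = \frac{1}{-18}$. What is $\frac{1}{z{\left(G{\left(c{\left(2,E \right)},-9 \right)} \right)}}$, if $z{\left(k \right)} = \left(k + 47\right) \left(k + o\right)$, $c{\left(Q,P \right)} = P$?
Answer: $\frac{27}{77449} \approx 0.00034862$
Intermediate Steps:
$o = - \frac{1}{54}$ ($o = \frac{1}{3 \left(-18\right)} = \frac{1}{3} \left(- \frac{1}{18}\right) = - \frac{1}{54} \approx -0.018519$)
$G{\left(T,F \right)} = 8 + F T$ ($G{\left(T,F \right)} = -2 + \left(T F + 10\right) = -2 + \left(F T + 10\right) = -2 + \left(10 + F T\right) = 8 + F T$)
$z{\left(k \right)} = \left(47 + k\right) \left(- \frac{1}{54} + k\right)$ ($z{\left(k \right)} = \left(k + 47\right) \left(k - \frac{1}{54}\right) = \left(47 + k\right) \left(- \frac{1}{54} + k\right)$)
$\frac{1}{z{\left(G{\left(c{\left(2,E \right)},-9 \right)} \right)}} = \frac{1}{- \frac{47}{54} + \left(8 - -27\right)^{2} + \frac{2537 \left(8 - -27\right)}{54}} = \frac{1}{- \frac{47}{54} + \left(8 + 27\right)^{2} + \frac{2537 \left(8 + 27\right)}{54}} = \frac{1}{- \frac{47}{54} + 35^{2} + \frac{2537}{54} \cdot 35} = \frac{1}{- \frac{47}{54} + 1225 + \frac{88795}{54}} = \frac{1}{\frac{77449}{27}} = \frac{27}{77449}$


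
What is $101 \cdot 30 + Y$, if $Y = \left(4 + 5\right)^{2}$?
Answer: $3111$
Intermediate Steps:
$Y = 81$ ($Y = 9^{2} = 81$)
$101 \cdot 30 + Y = 101 \cdot 30 + 81 = 3030 + 81 = 3111$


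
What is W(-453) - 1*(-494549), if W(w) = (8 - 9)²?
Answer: 494550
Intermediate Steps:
W(w) = 1 (W(w) = (-1)² = 1)
W(-453) - 1*(-494549) = 1 - 1*(-494549) = 1 + 494549 = 494550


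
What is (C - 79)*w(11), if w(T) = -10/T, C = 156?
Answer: -70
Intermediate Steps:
(C - 79)*w(11) = (156 - 79)*(-10/11) = 77*(-10*1/11) = 77*(-10/11) = -70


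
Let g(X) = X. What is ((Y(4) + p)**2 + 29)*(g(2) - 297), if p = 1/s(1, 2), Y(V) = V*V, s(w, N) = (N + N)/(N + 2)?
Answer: -93810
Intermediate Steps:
s(w, N) = 2*N/(2 + N) (s(w, N) = (2*N)/(2 + N) = 2*N/(2 + N))
Y(V) = V**2
p = 1 (p = 1/(2*2/(2 + 2)) = 1/(2*2/4) = 1/(2*2*(1/4)) = 1/1 = 1)
((Y(4) + p)**2 + 29)*(g(2) - 297) = ((4**2 + 1)**2 + 29)*(2 - 297) = ((16 + 1)**2 + 29)*(-295) = (17**2 + 29)*(-295) = (289 + 29)*(-295) = 318*(-295) = -93810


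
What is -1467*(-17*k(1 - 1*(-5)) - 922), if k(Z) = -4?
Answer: 1252818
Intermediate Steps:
-1467*(-17*k(1 - 1*(-5)) - 922) = -1467*(-17*(-4) - 922) = -1467*(68 - 922) = -1467*(-854) = 1252818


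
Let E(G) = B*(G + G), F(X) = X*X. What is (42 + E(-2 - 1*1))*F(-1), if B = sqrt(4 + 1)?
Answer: 42 - 6*sqrt(5) ≈ 28.584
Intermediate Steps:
F(X) = X**2
B = sqrt(5) ≈ 2.2361
E(G) = 2*G*sqrt(5) (E(G) = sqrt(5)*(G + G) = sqrt(5)*(2*G) = 2*G*sqrt(5))
(42 + E(-2 - 1*1))*F(-1) = (42 + 2*(-2 - 1*1)*sqrt(5))*(-1)**2 = (42 + 2*(-2 - 1)*sqrt(5))*1 = (42 + 2*(-3)*sqrt(5))*1 = (42 - 6*sqrt(5))*1 = 42 - 6*sqrt(5)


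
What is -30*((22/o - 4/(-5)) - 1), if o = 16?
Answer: -141/4 ≈ -35.250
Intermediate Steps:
-30*((22/o - 4/(-5)) - 1) = -30*((22/16 - 4/(-5)) - 1) = -30*((22*(1/16) - 4*(-1/5)) - 1) = -30*((11/8 + 4/5) - 1) = -30*(87/40 - 1) = -30*47/40 = -141/4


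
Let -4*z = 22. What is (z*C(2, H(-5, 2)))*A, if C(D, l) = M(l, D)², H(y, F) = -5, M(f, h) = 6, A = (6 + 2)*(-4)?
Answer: 6336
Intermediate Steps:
z = -11/2 (z = -¼*22 = -11/2 ≈ -5.5000)
A = -32 (A = 8*(-4) = -32)
C(D, l) = 36 (C(D, l) = 6² = 36)
(z*C(2, H(-5, 2)))*A = -11/2*36*(-32) = -198*(-32) = 6336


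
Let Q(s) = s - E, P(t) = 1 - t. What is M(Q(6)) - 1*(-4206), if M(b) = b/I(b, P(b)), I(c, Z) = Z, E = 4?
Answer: 4204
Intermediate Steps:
Q(s) = -4 + s (Q(s) = s - 1*4 = s - 4 = -4 + s)
M(b) = b/(1 - b)
M(Q(6)) - 1*(-4206) = -(-4 + 6)/(-1 + (-4 + 6)) - 1*(-4206) = -1*2/(-1 + 2) + 4206 = -1*2/1 + 4206 = -1*2*1 + 4206 = -2 + 4206 = 4204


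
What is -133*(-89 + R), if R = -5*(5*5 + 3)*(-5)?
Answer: -81263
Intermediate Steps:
R = 700 (R = -5*(25 + 3)*(-5) = -5*28*(-5) = -140*(-5) = 700)
-133*(-89 + R) = -133*(-89 + 700) = -133*611 = -81263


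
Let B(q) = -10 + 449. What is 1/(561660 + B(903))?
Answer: 1/562099 ≈ 1.7790e-6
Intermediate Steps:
B(q) = 439
1/(561660 + B(903)) = 1/(561660 + 439) = 1/562099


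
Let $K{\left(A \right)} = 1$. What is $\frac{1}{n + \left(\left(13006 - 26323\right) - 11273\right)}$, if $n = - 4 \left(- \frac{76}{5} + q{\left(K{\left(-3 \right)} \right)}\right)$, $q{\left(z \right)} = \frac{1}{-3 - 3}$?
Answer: $- \frac{15}{367928} \approx -4.0769 \cdot 10^{-5}$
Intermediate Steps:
$q{\left(z \right)} = - \frac{1}{6}$ ($q{\left(z \right)} = \frac{1}{-6} = - \frac{1}{6}$)
$n = \frac{922}{15}$ ($n = - 4 \left(- \frac{76}{5} - \frac{1}{6}\right) = \left(-4\right) \left(- \frac{461}{30}\right) = \frac{922}{15} \approx 61.467$)
$\frac{1}{n + \left(\left(13006 - 26323\right) - 11273\right)} = \frac{1}{\frac{922}{15} + \left(\left(13006 - 26323\right) - 11273\right)} = \frac{1}{\frac{922}{15} - 24590} = \frac{1}{- \frac{367928}{15}} = - \frac{15}{367928}$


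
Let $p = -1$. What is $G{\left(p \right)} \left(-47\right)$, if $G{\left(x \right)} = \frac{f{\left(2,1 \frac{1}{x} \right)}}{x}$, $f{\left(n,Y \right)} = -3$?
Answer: $-141$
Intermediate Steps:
$G{\left(x \right)} = - \frac{3}{x}$
$G{\left(p \right)} \left(-47\right) = - \frac{3}{-1} \left(-47\right) = \left(-3\right) \left(-1\right) \left(-47\right) = 3 \left(-47\right) = -141$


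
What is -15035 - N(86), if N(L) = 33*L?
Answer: -17873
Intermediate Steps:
-15035 - N(86) = -15035 - 33*86 = -15035 - 1*2838 = -15035 - 2838 = -17873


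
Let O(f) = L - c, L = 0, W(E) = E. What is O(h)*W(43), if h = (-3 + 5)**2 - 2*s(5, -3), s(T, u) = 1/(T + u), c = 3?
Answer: -129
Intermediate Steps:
h = 3 (h = (-3 + 5)**2 - 2/(5 - 3) = 2**2 - 2/2 = 4 - 2*1/2 = 4 - 1 = 3)
O(f) = -3 (O(f) = 0 - 1*3 = 0 - 3 = -3)
O(h)*W(43) = -3*43 = -129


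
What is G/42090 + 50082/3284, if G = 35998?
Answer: 556542203/34555890 ≈ 16.106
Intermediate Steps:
G/42090 + 50082/3284 = 35998/42090 + 50082/3284 = 35998*(1/42090) + 50082*(1/3284) = 17999/21045 + 25041/1642 = 556542203/34555890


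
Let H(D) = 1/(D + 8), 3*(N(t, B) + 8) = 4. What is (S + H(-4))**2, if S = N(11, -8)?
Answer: 5929/144 ≈ 41.174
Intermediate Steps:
N(t, B) = -20/3 (N(t, B) = -8 + (1/3)*4 = -8 + 4/3 = -20/3)
H(D) = 1/(8 + D)
S = -20/3 ≈ -6.6667
(S + H(-4))**2 = (-20/3 + 1/(8 - 4))**2 = (-20/3 + 1/4)**2 = (-77/12)**2 = 5929/144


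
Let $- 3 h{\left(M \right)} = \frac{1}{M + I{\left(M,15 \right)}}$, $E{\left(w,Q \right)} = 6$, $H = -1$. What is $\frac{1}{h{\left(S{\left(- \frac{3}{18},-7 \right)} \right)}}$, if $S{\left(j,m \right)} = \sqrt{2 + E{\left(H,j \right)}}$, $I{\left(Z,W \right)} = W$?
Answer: $-45 - 6 \sqrt{2} \approx -53.485$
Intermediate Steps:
$S{\left(j,m \right)} = 2 \sqrt{2}$ ($S{\left(j,m \right)} = \sqrt{2 + 6} = \sqrt{8} = 2 \sqrt{2}$)
$h{\left(M \right)} = - \frac{1}{3 \left(15 + M\right)}$ ($h{\left(M \right)} = - \frac{1}{3 \left(M + 15\right)} = - \frac{1}{3 \left(15 + M\right)}$)
$\frac{1}{h{\left(S{\left(- \frac{3}{18},-7 \right)} \right)}} = \frac{1}{\left(-1\right) \frac{1}{45 + 3 \cdot 2 \sqrt{2}}} = \frac{1}{\left(-1\right) \frac{1}{45 + 6 \sqrt{2}}} = -45 - 6 \sqrt{2}$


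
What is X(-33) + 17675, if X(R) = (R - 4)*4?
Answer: 17527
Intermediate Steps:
X(R) = -16 + 4*R (X(R) = (-4 + R)*4 = -16 + 4*R)
X(-33) + 17675 = (-16 + 4*(-33)) + 17675 = (-16 - 132) + 17675 = -148 + 17675 = 17527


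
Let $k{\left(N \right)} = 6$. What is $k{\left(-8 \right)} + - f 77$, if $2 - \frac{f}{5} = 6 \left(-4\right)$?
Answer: $-10004$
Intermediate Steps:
$f = 130$ ($f = 10 - 5 \cdot 6 \left(-4\right) = 10 - -120 = 10 + 120 = 130$)
$k{\left(-8 \right)} + - f 77 = 6 + \left(-1\right) 130 \cdot 77 = 6 - 10010 = -10004$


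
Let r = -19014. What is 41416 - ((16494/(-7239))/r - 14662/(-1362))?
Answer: 215616466747082/5207468757 ≈ 41405.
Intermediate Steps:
41416 - ((16494/(-7239))/r - 14662/(-1362)) = 41416 - ((16494/(-7239))/(-19014) - 14662/(-1362)) = 41416 - ((16494*(-1/7239))*(-1/19014) - 14662*(-1/1362)) = 41416 - (-5498/2413*(-1/19014) + 7331/681) = 41416 - (2749/22940391 + 7331/681) = 41416 - 1*56059292830/5207468757 = 41416 - 56059292830/5207468757 = 215616466747082/5207468757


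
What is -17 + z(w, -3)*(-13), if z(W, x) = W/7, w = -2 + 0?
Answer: -93/7 ≈ -13.286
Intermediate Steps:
w = -2
z(W, x) = W/7 (z(W, x) = W*(⅐) = W/7)
-17 + z(w, -3)*(-13) = -17 + ((⅐)*(-2))*(-13) = -17 - 2/7*(-13) = -17 + 26/7 = -93/7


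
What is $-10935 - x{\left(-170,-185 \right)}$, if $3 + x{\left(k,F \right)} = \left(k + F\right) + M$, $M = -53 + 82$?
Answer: $-10606$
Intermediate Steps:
$M = 29$
$x{\left(k,F \right)} = 26 + F + k$ ($x{\left(k,F \right)} = -3 + \left(\left(k + F\right) + 29\right) = -3 + \left(\left(F + k\right) + 29\right) = -3 + \left(29 + F + k\right) = 26 + F + k$)
$-10935 - x{\left(-170,-185 \right)} = -10935 - \left(26 - 185 - 170\right) = -10935 - -329 = -10935 + 329 = -10606$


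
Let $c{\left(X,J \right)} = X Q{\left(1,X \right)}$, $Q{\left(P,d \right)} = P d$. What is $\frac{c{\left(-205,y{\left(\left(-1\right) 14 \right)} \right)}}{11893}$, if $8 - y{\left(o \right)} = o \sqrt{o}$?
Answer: $\frac{42025}{11893} \approx 3.5336$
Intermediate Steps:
$y{\left(o \right)} = 8 - o^{\frac{3}{2}}$ ($y{\left(o \right)} = 8 - o \sqrt{o} = 8 - o^{\frac{3}{2}}$)
$c{\left(X,J \right)} = X^{2}$ ($c{\left(X,J \right)} = X 1 X = X X = X^{2}$)
$\frac{c{\left(-205,y{\left(\left(-1\right) 14 \right)} \right)}}{11893} = \frac{\left(-205\right)^{2}}{11893} = 42025 \cdot \frac{1}{11893} = \frac{42025}{11893}$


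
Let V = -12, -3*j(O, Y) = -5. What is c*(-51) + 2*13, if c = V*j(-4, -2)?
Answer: 1046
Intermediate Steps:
j(O, Y) = 5/3 (j(O, Y) = -1/3*(-5) = 5/3)
c = -20 (c = -12*5/3 = -20)
c*(-51) + 2*13 = -20*(-51) + 2*13 = 1020 + 26 = 1046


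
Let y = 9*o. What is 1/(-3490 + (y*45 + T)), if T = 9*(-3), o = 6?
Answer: -1/1087 ≈ -0.00091996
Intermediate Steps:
y = 54 (y = 9*6 = 54)
T = -27
1/(-3490 + (y*45 + T)) = 1/(-3490 + (54*45 - 27)) = 1/(-3490 + (2430 - 27)) = 1/(-3490 + 2403) = 1/(-1087) = -1/1087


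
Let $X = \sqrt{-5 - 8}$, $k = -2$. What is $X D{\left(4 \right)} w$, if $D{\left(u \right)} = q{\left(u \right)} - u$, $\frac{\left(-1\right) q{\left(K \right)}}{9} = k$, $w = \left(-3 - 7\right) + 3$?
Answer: $- 98 i \sqrt{13} \approx - 353.34 i$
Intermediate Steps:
$w = -7$ ($w = -10 + 3 = -7$)
$q{\left(K \right)} = 18$ ($q{\left(K \right)} = \left(-9\right) \left(-2\right) = 18$)
$X = i \sqrt{13}$ ($X = \sqrt{-13} = i \sqrt{13} \approx 3.6056 i$)
$D{\left(u \right)} = 18 - u$
$X D{\left(4 \right)} w = i \sqrt{13} \left(18 - 4\right) \left(-7\right) = i \sqrt{13} \cdot 14 \left(-7\right) = 14 i \sqrt{13} \left(-7\right) = - 98 i \sqrt{13}$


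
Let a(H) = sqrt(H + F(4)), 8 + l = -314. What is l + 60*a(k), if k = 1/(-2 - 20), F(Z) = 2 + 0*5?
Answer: -322 + 30*sqrt(946)/11 ≈ -238.12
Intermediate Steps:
l = -322 (l = -8 - 314 = -322)
F(Z) = 2 (F(Z) = 2 + 0 = 2)
k = -1/22 (k = 1/(-22) = -1/22 ≈ -0.045455)
a(H) = sqrt(2 + H) (a(H) = sqrt(H + 2) = sqrt(2 + H))
l + 60*a(k) = -322 + 60*sqrt(2 - 1/22) = -322 + 60*sqrt(43/22) = -322 + 60*(sqrt(946)/22) = -322 + 30*sqrt(946)/11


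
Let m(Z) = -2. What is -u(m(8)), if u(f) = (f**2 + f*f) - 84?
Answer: 76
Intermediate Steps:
u(f) = -84 + 2*f**2 (u(f) = (f**2 + f**2) - 84 = 2*f**2 - 84 = -84 + 2*f**2)
-u(m(8)) = -(-84 + 2*(-2)**2) = -(-84 + 2*4) = -(-84 + 8) = -1*(-76) = 76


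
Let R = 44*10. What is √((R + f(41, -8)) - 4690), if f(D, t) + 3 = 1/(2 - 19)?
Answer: I*√1229134/17 ≈ 65.215*I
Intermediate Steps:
f(D, t) = -52/17 (f(D, t) = -3 + 1/(2 - 19) = -3 + 1/(-17) = -3 - 1/17 = -52/17)
R = 440
√((R + f(41, -8)) - 4690) = √((440 - 52/17) - 4690) = √(7428/17 - 4690) = √(-72302/17) = I*√1229134/17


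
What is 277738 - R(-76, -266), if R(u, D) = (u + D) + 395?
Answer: 277685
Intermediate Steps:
R(u, D) = 395 + D + u (R(u, D) = (D + u) + 395 = 395 + D + u)
277738 - R(-76, -266) = 277738 - (395 - 266 - 76) = 277738 - 1*53 = 277738 - 53 = 277685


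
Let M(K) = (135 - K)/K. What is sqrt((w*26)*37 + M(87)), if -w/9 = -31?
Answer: sqrt(225723182)/29 ≈ 518.07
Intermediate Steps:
w = 279 (w = -9*(-31) = 279)
M(K) = (135 - K)/K
sqrt((w*26)*37 + M(87)) = sqrt((279*26)*37 + (135 - 1*87)/87) = sqrt(7254*37 + (135 - 87)/87) = sqrt(268398 + (1/87)*48) = sqrt(268398 + 16/29) = sqrt(7783558/29) = sqrt(225723182)/29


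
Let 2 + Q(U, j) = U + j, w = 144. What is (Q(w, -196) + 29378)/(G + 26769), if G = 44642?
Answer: 29324/71411 ≈ 0.41064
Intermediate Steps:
Q(U, j) = -2 + U + j (Q(U, j) = -2 + (U + j) = -2 + U + j)
(Q(w, -196) + 29378)/(G + 26769) = ((-2 + 144 - 196) + 29378)/(44642 + 26769) = (-54 + 29378)/71411 = 29324*(1/71411) = 29324/71411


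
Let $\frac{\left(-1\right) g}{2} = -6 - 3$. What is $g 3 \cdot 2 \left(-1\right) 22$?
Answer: $-2376$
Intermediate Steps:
$g = 18$ ($g = - 2 \left(-6 - 3\right) = \left(-2\right) \left(-9\right) = 18$)
$g 3 \cdot 2 \left(-1\right) 22 = 18 \cdot 3 \cdot 2 \left(-1\right) 22 = 18 \cdot 6 \left(-1\right) 22 = 18 \left(-6\right) 22 = \left(-108\right) 22 = -2376$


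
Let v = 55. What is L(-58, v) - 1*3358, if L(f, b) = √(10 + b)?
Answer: -3358 + √65 ≈ -3349.9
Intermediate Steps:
L(-58, v) - 1*3358 = √(10 + 55) - 1*3358 = √65 - 3358 = -3358 + √65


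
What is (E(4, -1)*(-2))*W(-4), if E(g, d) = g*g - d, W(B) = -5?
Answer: 170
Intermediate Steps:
E(g, d) = g² - d
(E(4, -1)*(-2))*W(-4) = ((4² - 1*(-1))*(-2))*(-5) = ((16 + 1)*(-2))*(-5) = (17*(-2))*(-5) = -34*(-5) = 170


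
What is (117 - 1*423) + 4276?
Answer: 3970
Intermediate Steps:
(117 - 1*423) + 4276 = (117 - 423) + 4276 = -306 + 4276 = 3970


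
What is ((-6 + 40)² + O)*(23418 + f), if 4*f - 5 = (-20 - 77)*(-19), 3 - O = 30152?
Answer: -692352840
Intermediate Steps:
O = -30149 (O = 3 - 1*30152 = 3 - 30152 = -30149)
f = 462 (f = 5/4 + ((-20 - 77)*(-19))/4 = 5/4 + (-97*(-19))/4 = 5/4 + (¼)*1843 = 5/4 + 1843/4 = 462)
((-6 + 40)² + O)*(23418 + f) = ((-6 + 40)² - 30149)*(23418 + 462) = (34² - 30149)*23880 = (1156 - 30149)*23880 = -28993*23880 = -692352840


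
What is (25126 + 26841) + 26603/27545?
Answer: 1431457618/27545 ≈ 51968.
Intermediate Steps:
(25126 + 26841) + 26603/27545 = 51967 + 26603*(1/27545) = 51967 + 26603/27545 = 1431457618/27545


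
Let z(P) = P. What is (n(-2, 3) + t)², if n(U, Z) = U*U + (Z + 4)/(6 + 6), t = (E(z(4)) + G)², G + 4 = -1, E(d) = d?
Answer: 4489/144 ≈ 31.174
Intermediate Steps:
G = -5 (G = -4 - 1 = -5)
t = 1 (t = (4 - 5)² = (-1)² = 1)
n(U, Z) = ⅓ + U² + Z/12 (n(U, Z) = U² + (4 + Z)/12 = U² + (4 + Z)*(1/12) = U² + (⅓ + Z/12) = ⅓ + U² + Z/12)
(n(-2, 3) + t)² = ((⅓ + (-2)² + (1/12)*3) + 1)² = ((⅓ + 4 + ¼) + 1)² = (55/12 + 1)² = (67/12)² = 4489/144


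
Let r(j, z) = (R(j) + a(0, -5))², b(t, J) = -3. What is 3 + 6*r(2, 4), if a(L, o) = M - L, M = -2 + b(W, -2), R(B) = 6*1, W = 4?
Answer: 9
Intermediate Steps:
R(B) = 6
M = -5 (M = -2 - 3 = -5)
a(L, o) = -5 - L
r(j, z) = 1 (r(j, z) = (6 + (-5 - 1*0))² = (6 + (-5 + 0))² = (6 - 5)² = 1² = 1)
3 + 6*r(2, 4) = 3 + 6*1 = 3 + 6 = 9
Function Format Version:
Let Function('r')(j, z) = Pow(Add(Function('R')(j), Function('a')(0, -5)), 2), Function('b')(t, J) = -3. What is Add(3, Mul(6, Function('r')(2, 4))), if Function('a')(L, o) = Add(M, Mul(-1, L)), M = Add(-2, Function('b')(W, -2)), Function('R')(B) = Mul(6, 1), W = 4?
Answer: 9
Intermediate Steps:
Function('R')(B) = 6
M = -5 (M = Add(-2, -3) = -5)
Function('a')(L, o) = Add(-5, Mul(-1, L))
Function('r')(j, z) = 1 (Function('r')(j, z) = Pow(Add(6, Add(-5, Mul(-1, 0))), 2) = Pow(Add(6, Add(-5, 0)), 2) = Pow(Add(6, -5), 2) = Pow(1, 2) = 1)
Add(3, Mul(6, Function('r')(2, 4))) = Add(3, Mul(6, 1)) = Add(3, 6) = 9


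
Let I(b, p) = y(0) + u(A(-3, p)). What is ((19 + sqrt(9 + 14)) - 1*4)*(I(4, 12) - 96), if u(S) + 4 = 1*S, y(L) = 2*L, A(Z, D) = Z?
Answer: -1545 - 103*sqrt(23) ≈ -2039.0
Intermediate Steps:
u(S) = -4 + S (u(S) = -4 + 1*S = -4 + S)
I(b, p) = -7 (I(b, p) = 2*0 + (-4 - 3) = 0 - 7 = -7)
((19 + sqrt(9 + 14)) - 1*4)*(I(4, 12) - 96) = ((19 + sqrt(9 + 14)) - 1*4)*(-7 - 96) = ((19 + sqrt(23)) - 4)*(-103) = (15 + sqrt(23))*(-103) = -1545 - 103*sqrt(23)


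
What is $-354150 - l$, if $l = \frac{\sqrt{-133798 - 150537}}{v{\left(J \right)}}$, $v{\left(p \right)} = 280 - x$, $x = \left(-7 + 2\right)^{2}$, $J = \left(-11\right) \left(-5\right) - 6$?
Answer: $-354150 - \frac{i \sqrt{284335}}{255} \approx -3.5415 \cdot 10^{5} - 2.0911 i$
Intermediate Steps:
$J = 49$ ($J = 55 - 6 = 49$)
$x = 25$ ($x = \left(-5\right)^{2} = 25$)
$v{\left(p \right)} = 255$ ($v{\left(p \right)} = 280 - 25 = 255$)
$l = \frac{i \sqrt{284335}}{255}$ ($l = \frac{\sqrt{-133798 - 150537}}{255} = \sqrt{-284335} \cdot \frac{1}{255} = i \sqrt{284335} \cdot \frac{1}{255} = \frac{i \sqrt{284335}}{255} \approx 2.0911 i$)
$-354150 - l = -354150 - \frac{i \sqrt{284335}}{255}$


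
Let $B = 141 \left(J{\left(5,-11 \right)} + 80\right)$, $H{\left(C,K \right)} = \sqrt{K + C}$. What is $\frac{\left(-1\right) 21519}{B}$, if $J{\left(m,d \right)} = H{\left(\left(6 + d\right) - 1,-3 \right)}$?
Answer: $- \frac{573840}{301223} + \frac{21519 i}{301223} \approx -1.905 + 0.071439 i$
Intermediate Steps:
$H{\left(C,K \right)} = \sqrt{C + K}$
$J{\left(m,d \right)} = \sqrt{2 + d}$ ($J{\left(m,d \right)} = \sqrt{\left(\left(6 + d\right) - 1\right) - 3} = \sqrt{\left(5 + d\right) - 3} = \sqrt{2 + d}$)
$B = 11280 + 423 i$ ($B = 141 \left(\sqrt{2 - 11} + 80\right) = 141 \left(\sqrt{-9} + 80\right) = 141 \left(3 i + 80\right) = 141 \left(80 + 3 i\right) = 11280 + 423 i \approx 11280.0 + 423.0 i$)
$\frac{\left(-1\right) 21519}{B} = \frac{\left(-1\right) 21519}{11280 + 423 i} = - 21519 \frac{11280 - 423 i}{127417329} = - \frac{2391 \left(11280 - 423 i\right)}{14157481}$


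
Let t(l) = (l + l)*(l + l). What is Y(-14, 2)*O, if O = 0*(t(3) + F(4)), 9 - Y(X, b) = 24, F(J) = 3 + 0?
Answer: 0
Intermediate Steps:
t(l) = 4*l² (t(l) = (2*l)*(2*l) = 4*l²)
F(J) = 3
Y(X, b) = -15 (Y(X, b) = 9 - 1*24 = 9 - 24 = -15)
O = 0 (O = 0*(4*3² + 3) = 0*(4*9 + 3) = 0*(36 + 3) = 0*39 = 0)
Y(-14, 2)*O = -15*0 = 0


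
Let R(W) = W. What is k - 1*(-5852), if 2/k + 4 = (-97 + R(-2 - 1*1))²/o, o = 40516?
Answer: 111224687/19008 ≈ 5851.5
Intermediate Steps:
k = -10129/19008 (k = 2/(-4 + (-97 + (-2 - 1*1))²/40516) = 2/(-4 + (-97 + (-2 - 1))²*(1/40516)) = 2/(-4 + (-97 - 3)²*(1/40516)) = 2/(-4 + (-100)²*(1/40516)) = 2/(-4 + 10000*(1/40516)) = 2/(-4 + 2500/10129) = 2/(-38016/10129) = 2*(-10129/38016) = -10129/19008 ≈ -0.53288)
k - 1*(-5852) = -10129/19008 - 1*(-5852) = -10129/19008 + 5852 = 111224687/19008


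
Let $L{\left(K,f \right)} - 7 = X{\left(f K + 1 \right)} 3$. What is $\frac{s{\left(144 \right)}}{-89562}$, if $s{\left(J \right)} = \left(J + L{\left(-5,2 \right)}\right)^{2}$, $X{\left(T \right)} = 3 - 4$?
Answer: $- \frac{10952}{44781} \approx -0.24457$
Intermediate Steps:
$X{\left(T \right)} = -1$
$L{\left(K,f \right)} = 4$ ($L{\left(K,f \right)} = 7 - 3 = 4$)
$s{\left(J \right)} = \left(4 + J\right)^{2}$ ($s{\left(J \right)} = \left(J + 4\right)^{2} = \left(4 + J\right)^{2}$)
$\frac{s{\left(144 \right)}}{-89562} = \frac{\left(4 + 144\right)^{2}}{-89562} = 148^{2} \left(- \frac{1}{89562}\right) = 21904 \left(- \frac{1}{89562}\right) = - \frac{10952}{44781}$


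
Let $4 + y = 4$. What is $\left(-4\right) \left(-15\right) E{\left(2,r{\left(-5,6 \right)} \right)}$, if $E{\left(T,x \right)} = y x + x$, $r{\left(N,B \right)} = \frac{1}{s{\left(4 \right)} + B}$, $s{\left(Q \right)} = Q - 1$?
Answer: $\frac{20}{3} \approx 6.6667$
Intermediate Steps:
$s{\left(Q \right)} = -1 + Q$
$y = 0$ ($y = -4 + 4 = 0$)
$r{\left(N,B \right)} = \frac{1}{3 + B}$ ($r{\left(N,B \right)} = \frac{1}{\left(-1 + 4\right) + B} = \frac{1}{3 + B}$)
$E{\left(T,x \right)} = x$ ($E{\left(T,x \right)} = 0 x + x = 0 + x = x$)
$\left(-4\right) \left(-15\right) E{\left(2,r{\left(-5,6 \right)} \right)} = \frac{\left(-4\right) \left(-15\right)}{3 + 6} = \frac{60}{9} = 60 \cdot \frac{1}{9} = \frac{20}{3}$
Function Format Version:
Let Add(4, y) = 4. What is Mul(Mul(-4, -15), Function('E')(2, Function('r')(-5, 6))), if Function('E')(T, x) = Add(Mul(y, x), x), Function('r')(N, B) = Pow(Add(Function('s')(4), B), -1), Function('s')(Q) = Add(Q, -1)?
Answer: Rational(20, 3) ≈ 6.6667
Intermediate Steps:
Function('s')(Q) = Add(-1, Q)
y = 0 (y = Add(-4, 4) = 0)
Function('r')(N, B) = Pow(Add(3, B), -1) (Function('r')(N, B) = Pow(Add(Add(-1, 4), B), -1) = Pow(Add(3, B), -1))
Function('E')(T, x) = x (Function('E')(T, x) = Add(Mul(0, x), x) = Add(0, x) = x)
Mul(Mul(-4, -15), Function('E')(2, Function('r')(-5, 6))) = Mul(Mul(-4, -15), Pow(Add(3, 6), -1)) = Mul(60, Pow(9, -1)) = Mul(60, Rational(1, 9)) = Rational(20, 3)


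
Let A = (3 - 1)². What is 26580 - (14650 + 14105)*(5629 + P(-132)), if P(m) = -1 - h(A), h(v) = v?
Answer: -161691540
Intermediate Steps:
A = 4 (A = 2² = 4)
P(m) = -5 (P(m) = -1 - 1*4 = -1 - 4 = -5)
26580 - (14650 + 14105)*(5629 + P(-132)) = 26580 - (14650 + 14105)*(5629 - 5) = 26580 - 28755*5624 = 26580 - 1*161718120 = 26580 - 161718120 = -161691540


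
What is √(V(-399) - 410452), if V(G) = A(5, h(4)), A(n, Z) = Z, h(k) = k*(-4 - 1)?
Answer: 6*I*√11402 ≈ 640.68*I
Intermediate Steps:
h(k) = -5*k (h(k) = k*(-5) = -5*k)
V(G) = -20 (V(G) = -5*4 = -20)
√(V(-399) - 410452) = √(-20 - 410452) = √(-410472) = 6*I*√11402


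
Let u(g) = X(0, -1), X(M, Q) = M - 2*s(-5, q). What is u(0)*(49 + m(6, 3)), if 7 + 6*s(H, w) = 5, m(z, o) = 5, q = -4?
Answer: 36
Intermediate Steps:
s(H, w) = -⅓ (s(H, w) = -7/6 + (⅙)*5 = -7/6 + ⅚ = -⅓)
X(M, Q) = ⅔ + M (X(M, Q) = M - 2*(-⅓) = M + ⅔ = ⅔ + M)
u(g) = ⅔ (u(g) = ⅔ + 0 = ⅔)
u(0)*(49 + m(6, 3)) = 2*(49 + 5)/3 = (⅔)*54 = 36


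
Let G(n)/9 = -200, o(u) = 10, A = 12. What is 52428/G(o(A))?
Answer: -4369/150 ≈ -29.127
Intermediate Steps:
G(n) = -1800 (G(n) = 9*(-200) = -1800)
52428/G(o(A)) = 52428/(-1800) = 52428*(-1/1800) = -4369/150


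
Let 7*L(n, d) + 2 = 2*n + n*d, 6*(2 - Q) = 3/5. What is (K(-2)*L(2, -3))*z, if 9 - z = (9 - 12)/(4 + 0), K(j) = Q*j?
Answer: 741/35 ≈ 21.171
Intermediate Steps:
Q = 19/10 (Q = 2 - 1/(2*5) = 2 - 1/6*3/5 = 2 - 1/10 = 19/10 ≈ 1.9000)
L(n, d) = -2/7 + 2*n/7 + d*n/7 (L(n, d) = -2/7 + (2*n + n*d)/7 = -2/7 + (2*n + d*n)/7 = -2/7 + (2*n/7 + d*n/7) = -2/7 + 2*n/7 + d*n/7)
K(j) = 19*j/10
z = 39/4 (z = 9 - (9 - 12)/(4 + 0) = 9 - (-3)/4 = 9 - 1*(-3/4) = 9 + 3/4 = 39/4 ≈ 9.7500)
(K(-2)*L(2, -3))*z = (((19/10)*(-2))*(-2/7 + (2/7)*2 + (1/7)*(-3)*2))*(39/4) = -19*(-2/7 + 4/7 - 6/7)/5*(39/4) = -19/5*(-4/7)*(39/4) = (76/35)*(39/4) = 741/35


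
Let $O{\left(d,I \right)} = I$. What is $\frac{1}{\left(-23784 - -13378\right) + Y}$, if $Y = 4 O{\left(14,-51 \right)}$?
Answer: $- \frac{1}{10610} \approx -9.4251 \cdot 10^{-5}$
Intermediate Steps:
$Y = -204$ ($Y = 4 \left(-51\right) = -204$)
$\frac{1}{\left(-23784 - -13378\right) + Y} = \frac{1}{\left(-23784 - -13378\right) - 204} = \frac{1}{\left(-23784 + 13378\right) - 204} = \frac{1}{-10406 - 204} = \frac{1}{-10610} = - \frac{1}{10610}$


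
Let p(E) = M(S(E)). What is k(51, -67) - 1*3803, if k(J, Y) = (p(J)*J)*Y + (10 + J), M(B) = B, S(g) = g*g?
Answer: -8891359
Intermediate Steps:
S(g) = g²
p(E) = E²
k(J, Y) = 10 + J + Y*J³ (k(J, Y) = (J²*J)*Y + (10 + J) = J³*Y + (10 + J) = Y*J³ + (10 + J) = 10 + J + Y*J³)
k(51, -67) - 1*3803 = (10 + 51 - 67*51³) - 1*3803 = (10 + 51 - 67*132651) - 3803 = (10 + 51 - 8887617) - 3803 = -8887556 - 3803 = -8891359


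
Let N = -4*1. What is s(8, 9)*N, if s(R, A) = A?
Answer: -36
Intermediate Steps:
N = -4
s(8, 9)*N = 9*(-4) = -36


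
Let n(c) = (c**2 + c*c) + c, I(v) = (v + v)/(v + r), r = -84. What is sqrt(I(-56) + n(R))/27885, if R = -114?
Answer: sqrt(646970)/139425 ≈ 0.0057690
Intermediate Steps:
I(v) = 2*v/(-84 + v) (I(v) = (v + v)/(v - 84) = (2*v)/(-84 + v) = 2*v/(-84 + v))
n(c) = c + 2*c**2 (n(c) = (c**2 + c**2) + c = 2*c**2 + c = c + 2*c**2)
sqrt(I(-56) + n(R))/27885 = sqrt(2*(-56)/(-84 - 56) - 114*(1 + 2*(-114)))/27885 = sqrt(2*(-56)/(-140) - 114*(1 - 228))*(1/27885) = sqrt(2*(-56)*(-1/140) - 114*(-227))*(1/27885) = sqrt(4/5 + 25878)*(1/27885) = sqrt(129394/5)*(1/27885) = (sqrt(646970)/5)*(1/27885) = sqrt(646970)/139425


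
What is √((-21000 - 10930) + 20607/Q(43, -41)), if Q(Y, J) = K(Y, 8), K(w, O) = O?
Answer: I*√469666/4 ≈ 171.33*I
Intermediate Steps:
Q(Y, J) = 8
√((-21000 - 10930) + 20607/Q(43, -41)) = √((-21000 - 10930) + 20607/8) = √(-31930 + 20607*(⅛)) = √(-31930 + 20607/8) = √(-234833/8) = I*√469666/4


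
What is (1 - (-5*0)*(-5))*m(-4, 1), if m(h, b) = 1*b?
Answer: 1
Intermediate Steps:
m(h, b) = b
(1 - (-5*0)*(-5))*m(-4, 1) = (1 - (-5*0)*(-5))*1 = (1 - 0*(-5))*1 = (1 - 1*0)*1 = (1 + 0)*1 = 1*1 = 1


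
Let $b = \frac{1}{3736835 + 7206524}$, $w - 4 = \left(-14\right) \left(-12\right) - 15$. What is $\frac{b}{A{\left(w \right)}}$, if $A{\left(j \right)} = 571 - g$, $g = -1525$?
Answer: $\frac{1}{22937280464} \approx 4.3597 \cdot 10^{-11}$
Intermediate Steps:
$w = 157$ ($w = 4 - -153 = 4 + \left(168 - 15\right) = 4 + 153 = 157$)
$A{\left(j \right)} = 2096$ ($A{\left(j \right)} = 571 - -1525 = 571 + 1525 = 2096$)
$b = \frac{1}{10943359} \approx 9.138 \cdot 10^{-8}$
$\frac{b}{A{\left(w \right)}} = \frac{1}{10943359 \cdot 2096} = \frac{1}{10943359} \cdot \frac{1}{2096} = \frac{1}{22937280464}$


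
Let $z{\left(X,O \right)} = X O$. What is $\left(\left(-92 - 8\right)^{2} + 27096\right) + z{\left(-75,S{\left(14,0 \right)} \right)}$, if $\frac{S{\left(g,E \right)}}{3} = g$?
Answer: $33946$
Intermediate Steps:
$S{\left(g,E \right)} = 3 g$
$z{\left(X,O \right)} = O X$
$\left(\left(-92 - 8\right)^{2} + 27096\right) + z{\left(-75,S{\left(14,0 \right)} \right)} = \left(\left(-92 - 8\right)^{2} + 27096\right) + 3 \cdot 14 \left(-75\right) = \left(\left(-100\right)^{2} + 27096\right) + 42 \left(-75\right) = \left(10000 + 27096\right) - 3150 = 37096 - 3150 = 33946$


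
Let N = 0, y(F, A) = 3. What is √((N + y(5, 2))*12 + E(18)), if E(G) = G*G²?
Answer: 6*√163 ≈ 76.603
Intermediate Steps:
E(G) = G³
√((N + y(5, 2))*12 + E(18)) = √((0 + 3)*12 + 18³) = √(3*12 + 5832) = √(36 + 5832) = √5868 = 6*√163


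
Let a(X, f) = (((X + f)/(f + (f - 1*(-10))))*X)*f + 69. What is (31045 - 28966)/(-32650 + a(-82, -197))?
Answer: -133056/1334023 ≈ -0.099740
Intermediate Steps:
a(X, f) = 69 + X*f*(X + f)/(10 + 2*f) (a(X, f) = (((X + f)/(f + (f + 10)))*X)*f + 69 = (((X + f)/(f + (10 + f)))*X)*f + 69 = (((X + f)/(10 + 2*f))*X)*f + 69 = (X*(X + f)/(10 + 2*f))*f + 69 = X*f*(X + f)/(10 + 2*f) + 69 = 69 + X*f*(X + f)/(10 + 2*f))
(31045 - 28966)/(-32650 + a(-82, -197)) = (31045 - 28966)/(-32650 + (690 + 138*(-197) - 82*(-197)**2 - 197*(-82)**2)/(2*(5 - 197))) = 2079/(-32650 + (1/2)*(690 - 27186 - 82*38809 - 197*6724)/(-192)) = 2079/(-32650 + (1/2)*(-1/192)*(690 - 27186 - 3182338 - 1324628)) = 2079/(-32650 + (1/2)*(-1/192)*(-4533462)) = 2079/(-32650 + 755577/64) = 2079/(-1334023/64) = 2079*(-64/1334023) = -133056/1334023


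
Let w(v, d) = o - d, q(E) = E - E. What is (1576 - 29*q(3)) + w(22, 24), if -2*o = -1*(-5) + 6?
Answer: 3093/2 ≈ 1546.5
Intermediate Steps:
q(E) = 0
o = -11/2 (o = -(-1*(-5) + 6)/2 = -(5 + 6)/2 = -½*11 = -11/2 ≈ -5.5000)
w(v, d) = -11/2 - d
(1576 - 29*q(3)) + w(22, 24) = (1576 - 29*0) + (-11/2 - 1*24) = (1576 + 0) + (-11/2 - 24) = 1576 - 59/2 = 3093/2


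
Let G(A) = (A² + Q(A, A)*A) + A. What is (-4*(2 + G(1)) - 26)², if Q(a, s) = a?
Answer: 2116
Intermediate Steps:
G(A) = A + 2*A² (G(A) = (A² + A*A) + A = (A² + A²) + A = 2*A² + A = A + 2*A²)
(-4*(2 + G(1)) - 26)² = (-4*(2 + 1*(1 + 2*1)) - 26)² = (-4*(2 + 1*(1 + 2)) - 26)² = (-4*(2 + 1*3) - 26)² = (-4*(2 + 3) - 26)² = (-4*5 - 26)² = (-20 - 26)² = (-46)² = 2116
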